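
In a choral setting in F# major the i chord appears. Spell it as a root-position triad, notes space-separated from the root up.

F# A C#

The root, F#, is scale degree 1 — the same note in F# major and F# minor; only the chord quality changes. In F# minor the chord on F# is F#–A–C#.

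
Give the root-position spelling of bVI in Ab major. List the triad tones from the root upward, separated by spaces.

Fb Ab Cb

The root of bVI is the lowered 6th degree: F becomes Fb. Stacking thirds in Ab minor on Fb gives Fb–Ab–Cb.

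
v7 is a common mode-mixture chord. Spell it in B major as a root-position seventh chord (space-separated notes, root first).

F# A C# E

The root, F#, is scale degree 5 — the same note in B major and B minor; only the chord quality changes. In B minor the chord on F# is F#–A–C#–E.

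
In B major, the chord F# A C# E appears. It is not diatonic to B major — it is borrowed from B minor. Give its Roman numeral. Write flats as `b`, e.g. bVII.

v7

F# is scale degree 5 in B major. F#–A–C#–E is a minor-seventh chord — the form found in B minor, not the diatonic V (F#). Borrowed into B major it is written v7.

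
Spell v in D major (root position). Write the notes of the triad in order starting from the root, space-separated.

A C E

The root, A, is scale degree 5 — the same note in D major and D minor; only the chord quality changes. Stacking thirds in D minor on A gives A–C–E.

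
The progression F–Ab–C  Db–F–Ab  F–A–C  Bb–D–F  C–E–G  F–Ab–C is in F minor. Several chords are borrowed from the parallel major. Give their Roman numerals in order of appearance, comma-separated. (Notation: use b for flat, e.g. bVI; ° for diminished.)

I, IV

F minor has the diatonic set Fm, Gdim, Ab, Bbm, C, Db, Eb (with V from harmonic minor). F–Ab–C = Fm, Db–F–Ab = Db and C–E–G = C are all diatonic. But F–A–C is foreign: the diatonic i on degree 1 is Fm, whereas F comes from F major. It is labeled I. Bb–D–F doesn't fit — on degree 4 F minor would have Bbm (iv). Bb is the degree-4 chord of F major, so it is the borrowed IV.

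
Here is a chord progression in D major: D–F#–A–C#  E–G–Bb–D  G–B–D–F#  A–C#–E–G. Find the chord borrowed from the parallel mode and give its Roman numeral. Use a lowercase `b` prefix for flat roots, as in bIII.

iiø7

D major has the diatonic set D, Em, F#m, G, A, Bm, C#dim. D–F#–A–C# = Dmaj7, G–B–D–F# = Gmaj7 and A–C#–E–G = A7 all belong to that set. E–G–Bb–D doesn't fit — on degree 2 D major would have Em (ii). Em7b5 is the degree-2 chord of D minor, so it is the borrowed iiø7.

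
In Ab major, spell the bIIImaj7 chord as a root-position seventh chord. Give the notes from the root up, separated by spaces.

Cb Eb Gb Bb

Scale degree 3 in Ab major is C. bIIImaj7 uses the lowered form, Cb, taken from Ab minor. Stacking thirds in Ab minor on Cb gives Cb–Eb–Gb–Bb.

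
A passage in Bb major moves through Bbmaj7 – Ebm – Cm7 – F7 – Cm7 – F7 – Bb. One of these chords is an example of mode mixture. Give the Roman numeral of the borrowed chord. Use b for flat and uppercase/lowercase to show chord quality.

iv

In Bb major the diatonic chords are Bb, Cm, Dm, Eb, F, Gm, Adim. Bbmaj7, Cm7, F7 and Bb are all diatonic. Ebm (Eb–Gb–Bb) doesn't fit — on degree 4 Bb major would have Eb (IV). Ebm is the degree-4 chord of Bb minor, so it is the borrowed iv.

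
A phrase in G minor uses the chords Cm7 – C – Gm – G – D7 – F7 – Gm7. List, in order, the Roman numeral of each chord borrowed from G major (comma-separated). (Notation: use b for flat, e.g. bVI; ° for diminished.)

G minor has the diatonic set Gm, Adim, Bb, Cm, D, Eb, F (with V from harmonic minor). Of the given chords, Cm7, Gm, D7, F7 and Gm7 are diatonic. But C (C–E–G) is foreign: the diatonic iv on degree 4 is Cm, whereas C comes from G major. It is labeled IV. G (G–B–D) doesn't fit — on degree 1 G minor would have Gm (i). G is the degree-1 chord of G major, so it is the borrowed I.

IV, I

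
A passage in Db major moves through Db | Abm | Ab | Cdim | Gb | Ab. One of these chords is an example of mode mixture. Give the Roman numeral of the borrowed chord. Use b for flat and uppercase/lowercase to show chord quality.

Db major has the diatonic set Db, Ebm, Fm, Gb, Ab, Bbm, Cdim. Db, Ab, Cdim and Gb all belong to that set. Abm (Ab–Cb–Eb) is not: scale degree 5 in Db major carries Ab (V). In Db minor the chord on that degree is Abm, so here it functions as v, borrowed from the parallel minor.

v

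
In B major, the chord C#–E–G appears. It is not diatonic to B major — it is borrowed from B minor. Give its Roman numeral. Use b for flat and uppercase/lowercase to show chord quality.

ii°

The root C# is the diatonic 2nd degree of B major; the borrowing shows in the chord quality. C#–E–G is a diminished chord — the form found in B minor, not the diatonic ii (C#m). Borrowed into B major it is written ii°.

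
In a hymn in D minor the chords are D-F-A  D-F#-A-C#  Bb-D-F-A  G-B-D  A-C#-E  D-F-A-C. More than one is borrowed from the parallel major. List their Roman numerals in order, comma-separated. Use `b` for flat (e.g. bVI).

Imaj7, IV

The diatonic triads in D minor (with V from harmonic minor) are Dm, Edim, F, Gm, A, Bb, C. D–F–A = Dm, Bb–D–F–A = Bbmaj7, A–C#–E = A and D–F–A–C = Dm7 are all diatonic. D–F#–A–C# is not: scale degree 1 in D minor carries Dm (i). In D major the chord on that degree is Dmaj7, so here it functions as Imaj7, borrowed from the parallel major. G–B–D is not: scale degree 4 in D minor carries Gm (iv). In D major the chord on that degree is G, so here it functions as IV, borrowed from the parallel major.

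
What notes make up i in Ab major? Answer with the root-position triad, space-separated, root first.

i is built on scale degree 1, which is Ab in both Ab major and its parallel. In Ab minor the chord on Ab is Ab–Cb–Eb.

Ab Cb Eb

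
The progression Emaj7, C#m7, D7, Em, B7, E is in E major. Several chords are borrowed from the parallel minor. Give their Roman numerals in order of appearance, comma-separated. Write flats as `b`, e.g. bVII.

bVII7, i

The diatonic triads in E major are E, F#m, G#m, A, B, C#m, D#dim. Of the given chords, Emaj7, C#m7, B7 and E are diatonic. D7 (D–F#–A–C) is not: scale degree 7 in E major carries D#dim (vii°). In E minor the chord on that degree is D7, so here it functions as bVII7, borrowed from the parallel minor. Em (E–G–B) doesn't fit — on degree 1 E major would have E (I). Em is the degree-1 chord of E minor, so it is the borrowed i.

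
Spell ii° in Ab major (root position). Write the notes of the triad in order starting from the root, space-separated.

Bb Db Fb

ii° is built on scale degree 2, which is Bb in both Ab major and its parallel. In Ab minor the chord on Bb is Bb–Db–Fb.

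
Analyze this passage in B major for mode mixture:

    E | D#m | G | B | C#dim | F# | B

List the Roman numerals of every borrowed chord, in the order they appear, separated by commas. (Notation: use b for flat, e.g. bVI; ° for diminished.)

bVI, ii°

The diatonic triads in B major are B, C#m, D#m, E, F#, G#m, A#dim. Of the given chords, E, D#m, B and F# are diatonic. G (G–B–D) doesn't fit — on degree 6 B major would have G#m (vi). G is the degree-6 chord of B minor, so it is the borrowed bVI. But C#dim (C#–E–G) is foreign: the diatonic ii on degree 2 is C#m, whereas C#dim comes from B minor. It is labeled ii°.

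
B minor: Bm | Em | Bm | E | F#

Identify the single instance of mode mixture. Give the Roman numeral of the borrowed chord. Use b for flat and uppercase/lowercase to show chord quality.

IV

In B minor (with V from harmonic minor) the diatonic chords are Bm, C#dim, D, Em, F#, G, A. Bm, Em and F# are all diatonic. E (E–G#–B) is not: scale degree 4 in B minor carries Em (iv). In B major the chord on that degree is E, so here it functions as IV, borrowed from the parallel major.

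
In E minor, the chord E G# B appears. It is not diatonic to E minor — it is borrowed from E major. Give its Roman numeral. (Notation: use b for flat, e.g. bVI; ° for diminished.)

I

E is scale degree 1 in E minor. The diatonic chord on degree 1 would be Em (i), but E–G#–B is the major chord from E major. As a borrowed chord it is labeled I.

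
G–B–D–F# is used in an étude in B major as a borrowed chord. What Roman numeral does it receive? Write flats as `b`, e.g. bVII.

bVImaj7

The root G is the lowered 6th scale degree — diatonically B major has G# there. G–B–D–F# is a major-seventh chord — the form found in B minor, not the diatonic vi (G#m). Borrowed into B major it is written bVImaj7.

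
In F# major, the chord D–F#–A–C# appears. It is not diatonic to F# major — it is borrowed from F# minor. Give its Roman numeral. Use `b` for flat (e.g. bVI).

bVImaj7

The root D is the lowered 6th scale degree — diatonically F# major has D# there. Diatonically F# major has D#m (vi) on that degree; D–F#–A–C# is instead the major-seventh chord native to F# minor, so it takes the label bVImaj7.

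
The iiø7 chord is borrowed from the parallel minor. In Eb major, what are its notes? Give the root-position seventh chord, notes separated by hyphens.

F-Ab-Cb-Eb

The root, F, is scale degree 2 — the same note in Eb major and Eb minor; only the chord quality changes. In Eb minor the chord on F is F–Ab–Cb–Eb.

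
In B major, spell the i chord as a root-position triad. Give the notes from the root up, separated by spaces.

i is built on scale degree 1, which is B in both B major and its parallel. Building the minor chord from the parallel minor on B: B–D–F#.

B D F#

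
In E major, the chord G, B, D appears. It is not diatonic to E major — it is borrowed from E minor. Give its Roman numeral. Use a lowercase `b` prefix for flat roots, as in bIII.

G is the lowered form of scale degree 3 in E major (the diatonic degree 3 is G#). Diatonically E major has G#m (iii) on that degree; G–B–D is instead the major chord native to E minor, so it takes the label bIII.

bIII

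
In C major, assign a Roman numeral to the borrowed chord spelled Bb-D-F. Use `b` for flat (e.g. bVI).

bVII

In C major scale degree 7 is B; Bb is its lowered form, from C minor. Diatonically C major has Bdim (vii°) on that degree; Bb–D–F is instead the major chord native to C minor, so it takes the label bVII.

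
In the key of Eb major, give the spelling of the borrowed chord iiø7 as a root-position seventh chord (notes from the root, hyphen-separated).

F-Ab-Cb-Eb

iiø7 is built on scale degree 2, which is F in both Eb major and its parallel. In Eb minor the chord on F is F–Ab–Cb–Eb.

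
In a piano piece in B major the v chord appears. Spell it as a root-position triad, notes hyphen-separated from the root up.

The root, F#, is scale degree 5 — the same note in B major and B minor; only the chord quality changes. Building the minor chord from the parallel minor on F#: F#–A–C#.

F#-A-C#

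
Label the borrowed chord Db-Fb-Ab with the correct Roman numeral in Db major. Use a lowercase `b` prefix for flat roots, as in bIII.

The root Db is the diatonic 1st degree of Db major; the borrowing shows in the chord quality. The diatonic chord on degree 1 would be Db (I), but Db–Fb–Ab is the minor chord from Db minor. As a borrowed chord it is labeled i.

i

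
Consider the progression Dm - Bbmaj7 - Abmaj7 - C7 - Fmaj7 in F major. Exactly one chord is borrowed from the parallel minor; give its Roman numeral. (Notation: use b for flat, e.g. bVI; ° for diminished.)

bIIImaj7

F major has the diatonic set F, Gm, Am, Bb, C, Dm, Edim. Dm, Bbmaj7, C7 and Fmaj7 all belong to that set. But Abmaj7 (Ab–C–Eb–G) is foreign: the diatonic iii on degree 3 is Am, whereas Abmaj7 comes from F minor. It is labeled bIIImaj7.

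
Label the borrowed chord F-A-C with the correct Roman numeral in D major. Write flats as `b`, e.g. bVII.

bIII

The root F is the lowered 3rd scale degree — diatonically D major has F# there. The diatonic chord on degree 3 would be F#m (iii), but F–A–C is the major chord from D minor. As a borrowed chord it is labeled bIII.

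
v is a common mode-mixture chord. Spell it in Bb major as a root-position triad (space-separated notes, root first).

v is built on scale degree 5, which is F in both Bb major and its parallel. Stacking thirds in Bb minor on F gives F–Ab–C.

F Ab C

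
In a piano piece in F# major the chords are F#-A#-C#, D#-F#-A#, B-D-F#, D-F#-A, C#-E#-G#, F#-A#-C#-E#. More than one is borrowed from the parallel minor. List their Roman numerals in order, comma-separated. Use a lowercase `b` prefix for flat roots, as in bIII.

The diatonic triads in F# major are F#, G#m, A#m, B, C#, D#m, E#dim. Of the given chords, F#–A#–C# = F#, D#–F#–A# = D#m, C#–E#–G# = C# and F#–A#–C#–E# = F#maj7 are diatonic. But B–D–F# is foreign: the diatonic IV on degree 4 is B, whereas Bm comes from F# minor. It is labeled iv. D–F#–A is not: scale degree 6 in F# major carries D#m (vi). In F# minor the chord on that degree is D, so here it functions as bVI, borrowed from the parallel minor.

iv, bVI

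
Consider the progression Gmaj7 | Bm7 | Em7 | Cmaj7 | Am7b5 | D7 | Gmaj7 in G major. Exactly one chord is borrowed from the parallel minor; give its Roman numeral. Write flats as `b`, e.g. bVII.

G major has the diatonic set G, Am, Bm, C, D, Em, F#dim. Gmaj7, Bm7, Em7, Cmaj7 and D7 all belong to that set. Am7b5 (A–C–Eb–G) is not: scale degree 2 in G major carries Am (ii). In G minor the chord on that degree is Am7b5, so here it functions as iiø7, borrowed from the parallel minor.

iiø7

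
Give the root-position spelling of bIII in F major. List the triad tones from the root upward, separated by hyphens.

Scale degree 3 in F major is A. bIII uses the lowered form, Ab, taken from F minor. In F minor the chord on Ab is Ab–C–Eb.

Ab-C-Eb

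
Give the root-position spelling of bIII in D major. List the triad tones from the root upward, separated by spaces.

F A C

Scale degree 3 in D major is F#. bIII uses the lowered form, F, taken from D minor. Stacking thirds in D minor on F gives F–A–C.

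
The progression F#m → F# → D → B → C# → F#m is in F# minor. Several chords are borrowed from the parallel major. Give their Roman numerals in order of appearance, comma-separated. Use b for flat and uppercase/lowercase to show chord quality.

I, IV

In F# minor (with V from harmonic minor) the diatonic chords are F#m, G#dim, A, Bm, C#, D, E. F#m, D and C# are all diatonic. F# (F#–A#–C#) doesn't fit — on degree 1 F# minor would have F#m (i). F# is the degree-1 chord of F# major, so it is the borrowed I. B (B–D#–F#) doesn't fit — on degree 4 F# minor would have Bm (iv). B is the degree-4 chord of F# major, so it is the borrowed IV.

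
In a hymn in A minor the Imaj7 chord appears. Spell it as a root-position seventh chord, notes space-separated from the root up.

The root, A, is scale degree 1 — the same note in A minor and A major; only the chord quality changes. Stacking thirds in A major on A gives A–C#–E–G#.

A C# E G#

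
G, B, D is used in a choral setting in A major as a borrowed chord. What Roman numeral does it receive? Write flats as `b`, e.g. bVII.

In A major scale degree 7 is G#; G is its lowered form, from A minor. G–B–D is a major chord — the form found in A minor, not the diatonic vii° (G#dim). Borrowed into A major it is written bVII.

bVII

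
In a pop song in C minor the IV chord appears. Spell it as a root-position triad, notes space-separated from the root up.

F A C

IV is built on scale degree 4, which is F in both C minor and its parallel. In C major the chord on F is F–A–C.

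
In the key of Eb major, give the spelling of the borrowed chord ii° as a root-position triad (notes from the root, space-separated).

ii° is built on scale degree 2, which is F in both Eb major and its parallel. Stacking thirds in Eb minor on F gives F–Ab–Cb.

F Ab Cb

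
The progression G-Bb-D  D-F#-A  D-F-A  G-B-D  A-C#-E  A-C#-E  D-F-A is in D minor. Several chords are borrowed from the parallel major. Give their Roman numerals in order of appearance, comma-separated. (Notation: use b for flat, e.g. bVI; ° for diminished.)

In D minor (with V from harmonic minor) the diatonic chords are Dm, Edim, F, Gm, A, Bb, C. G–Bb–D = Gm, D–F–A = Dm and A–C#–E = A all belong to that set. D–F#–A is not: scale degree 1 in D minor carries Dm (i). In D major the chord on that degree is D, so here it functions as I, borrowed from the parallel major. But G–B–D is foreign: the diatonic iv on degree 4 is Gm, whereas G comes from D major. It is labeled IV.

I, IV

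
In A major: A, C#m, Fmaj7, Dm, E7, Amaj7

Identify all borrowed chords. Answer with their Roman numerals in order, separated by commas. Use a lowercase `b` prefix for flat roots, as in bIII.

bVImaj7, iv

The diatonic triads in A major are A, Bm, C#m, D, E, F#m, G#dim. Of the given chords, A, C#m, E7 and Amaj7 are diatonic. But Fmaj7 (F–A–C–E) is foreign: the diatonic vi on degree 6 is F#m, whereas Fmaj7 comes from A minor. It is labeled bVImaj7. Dm (D–F–A) doesn't fit — on degree 4 A major would have D (IV). Dm is the degree-4 chord of A minor, so it is the borrowed iv.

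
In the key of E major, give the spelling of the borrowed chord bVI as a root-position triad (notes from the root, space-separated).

bVI is built on the lowered scale degree 6. In E major degree 6 is C#; lowered it becomes C. Building the major chord from the parallel minor on C: C–E–G.

C E G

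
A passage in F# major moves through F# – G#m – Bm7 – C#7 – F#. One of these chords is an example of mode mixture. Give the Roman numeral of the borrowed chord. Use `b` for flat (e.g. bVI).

iv7

In F# major the diatonic chords are F#, G#m, A#m, B, C#, D#m, E#dim. F#, G#m and C#7 all belong to that set. Bm7 (B–D–F#–A) doesn't fit — on degree 4 F# major would have B (IV). Bm7 is the degree-4 chord of F# minor, so it is the borrowed iv7.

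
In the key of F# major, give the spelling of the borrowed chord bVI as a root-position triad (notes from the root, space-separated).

bVI is built on the lowered scale degree 6. In F# major degree 6 is D#; lowered it becomes D. In F# minor the chord on D is D–F#–A.

D F# A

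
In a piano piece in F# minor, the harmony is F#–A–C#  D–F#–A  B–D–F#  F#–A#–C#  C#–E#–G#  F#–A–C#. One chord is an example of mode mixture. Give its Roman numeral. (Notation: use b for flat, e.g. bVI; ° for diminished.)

The diatonic triads in F# minor (with V from harmonic minor) are F#m, G#dim, A, Bm, C#, D, E. F#–A–C# = F#m, D–F#–A = D, B–D–F# = Bm and C#–E#–G# = C# are all diatonic. F#–A#–C# is not: scale degree 1 in F# minor carries F#m (i). In F# major the chord on that degree is F#, so here it functions as I, borrowed from the parallel major.

I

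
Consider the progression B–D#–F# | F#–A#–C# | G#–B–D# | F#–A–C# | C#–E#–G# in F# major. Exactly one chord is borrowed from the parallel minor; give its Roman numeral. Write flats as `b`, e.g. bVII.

i

In F# major the diatonic chords are F#, G#m, A#m, B, C#, D#m, E#dim. B–D#–F# = B, F#–A#–C# = F#, G#–B–D# = G#m and C#–E#–G# = C# are all diatonic. F#–A–C# doesn't fit — on degree 1 F# major would have F# (I). F#m is the degree-1 chord of F# minor, so it is the borrowed i.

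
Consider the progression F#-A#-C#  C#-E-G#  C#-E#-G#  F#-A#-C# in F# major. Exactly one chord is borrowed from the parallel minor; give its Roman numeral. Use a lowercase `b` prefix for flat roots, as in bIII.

F# major has the diatonic set F#, G#m, A#m, B, C#, D#m, E#dim. Of the given chords, F#–A#–C# = F# and C#–E#–G# = C# are diatonic. But C#–E–G# is foreign: the diatonic V on degree 5 is C#, whereas C#m comes from F# minor. It is labeled v.

v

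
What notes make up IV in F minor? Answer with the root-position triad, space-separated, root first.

Bb D F

IV is built on scale degree 4, which is Bb in both F minor and its parallel. Building the major chord from the parallel major on Bb: Bb–D–F.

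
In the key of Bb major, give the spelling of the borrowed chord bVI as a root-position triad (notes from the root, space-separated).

The root of bVI is the lowered 6th degree: G becomes Gb. Building the major chord from the parallel minor on Gb: Gb–Bb–Db.

Gb Bb Db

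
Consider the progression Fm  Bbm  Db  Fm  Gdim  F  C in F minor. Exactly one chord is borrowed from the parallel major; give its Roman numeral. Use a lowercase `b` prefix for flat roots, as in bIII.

I

The diatonic triads in F minor (with V from harmonic minor) are Fm, Gdim, Ab, Bbm, C, Db, Eb. Of the given chords, Fm, Bbm, Db, Gdim and C are diatonic. F (F–A–C) is not: scale degree 1 in F minor carries Fm (i). In F major the chord on that degree is F, so here it functions as I, borrowed from the parallel major.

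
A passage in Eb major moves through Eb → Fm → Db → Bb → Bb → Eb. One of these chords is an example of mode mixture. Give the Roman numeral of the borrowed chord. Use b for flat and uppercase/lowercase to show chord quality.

bVII

Eb major has the diatonic set Eb, Fm, Gm, Ab, Bb, Cm, Ddim. Eb, Fm and Bb all belong to that set. Db (Db–F–Ab) doesn't fit — on degree 7 Eb major would have Ddim (vii°). Db is the degree-7 chord of Eb minor, so it is the borrowed bVII.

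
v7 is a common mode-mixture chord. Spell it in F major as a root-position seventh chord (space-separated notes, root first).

v7 is built on scale degree 5, which is C in both F major and its parallel. Stacking thirds in F minor on C gives C–Eb–G–Bb.

C Eb G Bb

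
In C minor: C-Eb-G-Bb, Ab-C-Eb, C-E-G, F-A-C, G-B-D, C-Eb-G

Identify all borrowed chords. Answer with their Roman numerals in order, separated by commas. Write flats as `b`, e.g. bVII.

I, IV

The diatonic triads in C minor (with V from harmonic minor) are Cm, Ddim, Eb, Fm, G, Ab, Bb. C–Eb–G–Bb = Cm7, Ab–C–Eb = Ab, G–B–D = G and C–Eb–G = Cm all belong to that set. C–E–G is not: scale degree 1 in C minor carries Cm (i). In C major the chord on that degree is C, so here it functions as I, borrowed from the parallel major. F–A–C doesn't fit — on degree 4 C minor would have Fm (iv). F is the degree-4 chord of C major, so it is the borrowed IV.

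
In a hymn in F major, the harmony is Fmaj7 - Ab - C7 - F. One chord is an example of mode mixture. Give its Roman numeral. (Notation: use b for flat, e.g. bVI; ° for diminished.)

bIII

The diatonic triads in F major are F, Gm, Am, Bb, C, Dm, Edim. Fmaj7, C7 and F all belong to that set. But Ab (Ab–C–Eb) is foreign: the diatonic iii on degree 3 is Am, whereas Ab comes from F minor. It is labeled bIII.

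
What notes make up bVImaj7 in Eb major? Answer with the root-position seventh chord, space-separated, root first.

bVImaj7 is built on the lowered scale degree 6. In Eb major degree 6 is C; lowered it becomes Cb. Building the major-seventh chord from the parallel minor on Cb: Cb–Eb–Gb–Bb.

Cb Eb Gb Bb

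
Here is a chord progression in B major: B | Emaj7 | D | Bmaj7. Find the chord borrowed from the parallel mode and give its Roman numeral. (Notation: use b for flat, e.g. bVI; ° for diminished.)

bIII

The diatonic triads in B major are B, C#m, D#m, E, F#, G#m, A#dim. Of the given chords, B, Emaj7 and Bmaj7 are diatonic. But D (D–F#–A) is foreign: the diatonic iii on degree 3 is D#m, whereas D comes from B minor. It is labeled bIII.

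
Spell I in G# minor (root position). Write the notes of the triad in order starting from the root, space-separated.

I is built on scale degree 1, which is G# in both G# minor and its parallel. Stacking thirds in G# major on G# gives G#–B#–D#.

G# B# D#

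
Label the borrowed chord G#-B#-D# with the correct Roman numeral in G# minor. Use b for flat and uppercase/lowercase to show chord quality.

The root G# is the diatonic 1st degree of G# minor; the borrowing shows in the chord quality. Diatonically G# minor has G#m (i) on that degree; G#–B#–D# is instead the major chord native to G# major, so it takes the label I.

I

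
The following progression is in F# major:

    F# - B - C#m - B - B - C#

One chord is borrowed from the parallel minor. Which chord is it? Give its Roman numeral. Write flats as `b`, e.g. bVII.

v

In F# major the diatonic chords are F#, G#m, A#m, B, C#, D#m, E#dim. F#, B and C# are all diatonic. But C#m (C#–E–G#) is foreign: the diatonic V on degree 5 is C#, whereas C#m comes from F# minor. It is labeled v.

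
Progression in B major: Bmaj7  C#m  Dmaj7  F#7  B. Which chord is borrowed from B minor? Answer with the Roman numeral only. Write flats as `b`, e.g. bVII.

In B major the diatonic chords are B, C#m, D#m, E, F#, G#m, A#dim. Of the given chords, Bmaj7, C#m, F#7 and B are diatonic. But Dmaj7 (D–F#–A–C#) is foreign: the diatonic iii on degree 3 is D#m, whereas Dmaj7 comes from B minor. It is labeled bIIImaj7.

bIIImaj7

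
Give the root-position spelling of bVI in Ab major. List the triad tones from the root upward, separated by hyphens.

bVI is built on the lowered scale degree 6. In Ab major degree 6 is F; lowered it becomes Fb. Building the major chord from the parallel minor on Fb: Fb–Ab–Cb.

Fb-Ab-Cb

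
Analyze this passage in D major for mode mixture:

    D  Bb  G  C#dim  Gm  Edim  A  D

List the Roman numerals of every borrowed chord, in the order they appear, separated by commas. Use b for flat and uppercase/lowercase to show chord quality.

The diatonic triads in D major are D, Em, F#m, G, A, Bm, C#dim. D, G, C#dim and A all belong to that set. But Bb (Bb–D–F) is foreign: the diatonic vi on degree 6 is Bm, whereas Bb comes from D minor. It is labeled bVI. But Gm (G–Bb–D) is foreign: the diatonic IV on degree 4 is G, whereas Gm comes from D minor. It is labeled iv. But Edim (E–G–Bb) is foreign: the diatonic ii on degree 2 is Em, whereas Edim comes from D minor. It is labeled ii°.

bVI, iv, ii°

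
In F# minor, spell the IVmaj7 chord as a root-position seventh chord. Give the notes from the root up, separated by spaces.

B D# F# A#

The root, B, is scale degree 4 — the same note in F# minor and F# major; only the chord quality changes. Building the major-seventh chord from the parallel major on B: B–D#–F#–A#.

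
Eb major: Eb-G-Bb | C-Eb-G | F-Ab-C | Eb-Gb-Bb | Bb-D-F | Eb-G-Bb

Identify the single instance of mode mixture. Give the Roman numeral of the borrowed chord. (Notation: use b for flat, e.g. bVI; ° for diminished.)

i

In Eb major the diatonic chords are Eb, Fm, Gm, Ab, Bb, Cm, Ddim. Eb–G–Bb = Eb, C–Eb–G = Cm, F–Ab–C = Fm and Bb–D–F = Bb all belong to that set. Eb–Gb–Bb doesn't fit — on degree 1 Eb major would have Eb (I). Ebm is the degree-1 chord of Eb minor, so it is the borrowed i.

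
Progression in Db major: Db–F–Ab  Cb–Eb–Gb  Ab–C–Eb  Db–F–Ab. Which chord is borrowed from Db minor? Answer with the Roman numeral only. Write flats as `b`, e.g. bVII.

bVII

The diatonic triads in Db major are Db, Ebm, Fm, Gb, Ab, Bbm, Cdim. Db–F–Ab = Db and Ab–C–Eb = Ab are both diatonic. Cb–Eb–Gb is not: scale degree 7 in Db major carries Cdim (vii°). In Db minor the chord on that degree is Cb, so here it functions as bVII, borrowed from the parallel minor.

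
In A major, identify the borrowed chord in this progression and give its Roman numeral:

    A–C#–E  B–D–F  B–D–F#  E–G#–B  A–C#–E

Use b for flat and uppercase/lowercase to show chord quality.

ii°

In A major the diatonic chords are A, Bm, C#m, D, E, F#m, G#dim. A–C#–E = A, B–D–F# = Bm and E–G#–B = E are all diatonic. B–D–F doesn't fit — on degree 2 A major would have Bm (ii). Bdim is the degree-2 chord of A minor, so it is the borrowed ii°.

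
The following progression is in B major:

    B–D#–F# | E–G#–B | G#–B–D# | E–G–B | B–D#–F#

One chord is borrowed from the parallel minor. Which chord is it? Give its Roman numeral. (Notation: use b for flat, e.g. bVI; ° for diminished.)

In B major the diatonic chords are B, C#m, D#m, E, F#, G#m, A#dim. Of the given chords, B–D#–F# = B, E–G#–B = E and G#–B–D# = G#m are diatonic. E–G–B is not: scale degree 4 in B major carries E (IV). In B minor the chord on that degree is Em, so here it functions as iv, borrowed from the parallel minor.

iv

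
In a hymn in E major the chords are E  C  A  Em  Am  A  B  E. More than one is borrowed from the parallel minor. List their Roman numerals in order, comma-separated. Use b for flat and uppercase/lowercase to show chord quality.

bVI, i, iv

The diatonic triads in E major are E, F#m, G#m, A, B, C#m, D#dim. Of the given chords, E, A and B are diatonic. C (C–E–G) is not: scale degree 6 in E major carries C#m (vi). In E minor the chord on that degree is C, so here it functions as bVI, borrowed from the parallel minor. But Em (E–G–B) is foreign: the diatonic I on degree 1 is E, whereas Em comes from E minor. It is labeled i. But Am (A–C–E) is foreign: the diatonic IV on degree 4 is A, whereas Am comes from E minor. It is labeled iv.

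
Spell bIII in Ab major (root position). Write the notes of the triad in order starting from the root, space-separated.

Cb Eb Gb

The root of bIII is the lowered 3rd degree: C becomes Cb. Stacking thirds in Ab minor on Cb gives Cb–Eb–Gb.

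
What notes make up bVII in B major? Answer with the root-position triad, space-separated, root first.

Scale degree 7 in B major is A#. bVII uses the lowered form, A, taken from B minor. Building the major chord from the parallel minor on A: A–C#–E.

A C# E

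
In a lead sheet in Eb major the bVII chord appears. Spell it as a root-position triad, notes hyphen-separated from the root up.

Scale degree 7 in Eb major is D. bVII uses the lowered form, Db, taken from Eb minor. In Eb minor the chord on Db is Db–F–Ab.

Db-F-Ab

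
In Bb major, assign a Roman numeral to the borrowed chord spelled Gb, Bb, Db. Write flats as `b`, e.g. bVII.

bVI

Gb is the lowered form of scale degree 6 in Bb major (the diatonic degree 6 is G). The diatonic chord on degree 6 would be Gm (vi), but Gb–Bb–Db is the major chord from Bb minor. As a borrowed chord it is labeled bVI.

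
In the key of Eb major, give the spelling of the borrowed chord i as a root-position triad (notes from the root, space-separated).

Eb Gb Bb

i is built on scale degree 1, which is Eb in both Eb major and its parallel. Stacking thirds in Eb minor on Eb gives Eb–Gb–Bb.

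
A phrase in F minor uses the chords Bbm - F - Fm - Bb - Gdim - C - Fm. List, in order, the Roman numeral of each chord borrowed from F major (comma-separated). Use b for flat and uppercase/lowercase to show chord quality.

I, IV

F minor has the diatonic set Fm, Gdim, Ab, Bbm, C, Db, Eb (with V from harmonic minor). Bbm, Fm, Gdim and C all belong to that set. But F (F–A–C) is foreign: the diatonic i on degree 1 is Fm, whereas F comes from F major. It is labeled I. But Bb (Bb–D–F) is foreign: the diatonic iv on degree 4 is Bbm, whereas Bb comes from F major. It is labeled IV.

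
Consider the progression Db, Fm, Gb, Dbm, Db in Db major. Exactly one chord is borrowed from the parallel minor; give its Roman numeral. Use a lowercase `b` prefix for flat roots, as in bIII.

i

The diatonic triads in Db major are Db, Ebm, Fm, Gb, Ab, Bbm, Cdim. Db, Fm and Gb all belong to that set. But Dbm (Db–Fb–Ab) is foreign: the diatonic I on degree 1 is Db, whereas Dbm comes from Db minor. It is labeled i.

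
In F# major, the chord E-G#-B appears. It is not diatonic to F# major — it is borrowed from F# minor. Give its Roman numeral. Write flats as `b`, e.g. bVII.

E is the lowered form of scale degree 7 in F# major (the diatonic degree 7 is E#). Diatonically F# major has E#dim (vii°) on that degree; E–G#–B is instead the major chord native to F# minor, so it takes the label bVII.

bVII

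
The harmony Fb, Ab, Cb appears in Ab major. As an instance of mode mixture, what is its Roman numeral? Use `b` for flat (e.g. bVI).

bVI

Fb is the lowered form of scale degree 6 in Ab major (the diatonic degree 6 is F). Fb–Ab–Cb is a major chord — the form found in Ab minor, not the diatonic vi (Fm). Borrowed into Ab major it is written bVI.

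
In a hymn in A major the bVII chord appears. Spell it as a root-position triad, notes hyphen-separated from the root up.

G-B-D

bVII is built on the lowered scale degree 7. In A major degree 7 is G#; lowered it becomes G. Stacking thirds in A minor on G gives G–B–D.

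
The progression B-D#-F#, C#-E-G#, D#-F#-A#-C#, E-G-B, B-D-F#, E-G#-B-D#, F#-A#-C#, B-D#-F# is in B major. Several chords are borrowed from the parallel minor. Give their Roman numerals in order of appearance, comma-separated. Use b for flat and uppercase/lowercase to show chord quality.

B major has the diatonic set B, C#m, D#m, E, F#, G#m, A#dim. B–D#–F# = B, C#–E–G# = C#m, D#–F#–A#–C# = D#m7, E–G#–B–D# = Emaj7 and F#–A#–C# = F# are all diatonic. But E–G–B is foreign: the diatonic IV on degree 4 is E, whereas Em comes from B minor. It is labeled iv. B–D–F# is not: scale degree 1 in B major carries B (I). In B minor the chord on that degree is Bm, so here it functions as i, borrowed from the parallel minor.

iv, i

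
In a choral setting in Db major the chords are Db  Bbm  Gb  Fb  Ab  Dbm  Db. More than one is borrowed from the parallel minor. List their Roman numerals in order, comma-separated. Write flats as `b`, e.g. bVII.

bIII, i

In Db major the diatonic chords are Db, Ebm, Fm, Gb, Ab, Bbm, Cdim. Db, Bbm, Gb and Ab are all diatonic. Fb (Fb–Ab–Cb) doesn't fit — on degree 3 Db major would have Fm (iii). Fb is the degree-3 chord of Db minor, so it is the borrowed bIII. Dbm (Db–Fb–Ab) is not: scale degree 1 in Db major carries Db (I). In Db minor the chord on that degree is Dbm, so here it functions as i, borrowed from the parallel minor.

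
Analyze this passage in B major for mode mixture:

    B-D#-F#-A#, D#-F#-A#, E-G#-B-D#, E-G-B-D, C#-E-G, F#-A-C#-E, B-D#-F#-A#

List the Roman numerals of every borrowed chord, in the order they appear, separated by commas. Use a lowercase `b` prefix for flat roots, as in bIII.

iv7, ii°, v7

In B major the diatonic chords are B, C#m, D#m, E, F#, G#m, A#dim. Of the given chords, B–D#–F#–A# = Bmaj7, D#–F#–A# = D#m and E–G#–B–D# = Emaj7 are diatonic. But E–G–B–D is foreign: the diatonic IV on degree 4 is E, whereas Em7 comes from B minor. It is labeled iv7. But C#–E–G is foreign: the diatonic ii on degree 2 is C#m, whereas C#dim comes from B minor. It is labeled ii°. But F#–A–C#–E is foreign: the diatonic V on degree 5 is F#, whereas F#m7 comes from B minor. It is labeled v7.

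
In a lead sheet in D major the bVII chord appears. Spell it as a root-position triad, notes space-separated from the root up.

bVII is built on the lowered scale degree 7. In D major degree 7 is C#; lowered it becomes C. In D minor the chord on C is C–E–G.

C E G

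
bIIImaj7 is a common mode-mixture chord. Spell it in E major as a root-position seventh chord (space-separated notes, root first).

G B D F#

bIIImaj7 is built on the lowered scale degree 3. In E major degree 3 is G#; lowered it becomes G. In E minor the chord on G is G–B–D–F#.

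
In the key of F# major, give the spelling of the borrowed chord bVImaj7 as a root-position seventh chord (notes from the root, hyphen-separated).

D-F#-A-C#

Scale degree 6 in F# major is D#. bVImaj7 uses the lowered form, D, taken from F# minor. Building the major-seventh chord from the parallel minor on D: D–F#–A–C#.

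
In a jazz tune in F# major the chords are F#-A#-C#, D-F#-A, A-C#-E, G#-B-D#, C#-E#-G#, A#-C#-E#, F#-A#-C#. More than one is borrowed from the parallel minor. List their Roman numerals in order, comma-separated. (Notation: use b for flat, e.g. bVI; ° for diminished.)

bVI, bIII

F# major has the diatonic set F#, G#m, A#m, B, C#, D#m, E#dim. F#–A#–C# = F#, G#–B–D# = G#m, C#–E#–G# = C# and A#–C#–E# = A#m are all diatonic. D–F#–A is not: scale degree 6 in F# major carries D#m (vi). In F# minor the chord on that degree is D, so here it functions as bVI, borrowed from the parallel minor. A–C#–E is not: scale degree 3 in F# major carries A#m (iii). In F# minor the chord on that degree is A, so here it functions as bIII, borrowed from the parallel minor.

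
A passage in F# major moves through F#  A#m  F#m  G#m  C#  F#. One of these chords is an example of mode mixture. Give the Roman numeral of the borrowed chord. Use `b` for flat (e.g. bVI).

F# major has the diatonic set F#, G#m, A#m, B, C#, D#m, E#dim. F#, A#m, G#m and C# all belong to that set. But F#m (F#–A–C#) is foreign: the diatonic I on degree 1 is F#, whereas F#m comes from F# minor. It is labeled i.

i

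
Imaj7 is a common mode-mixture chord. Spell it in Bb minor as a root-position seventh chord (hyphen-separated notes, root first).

Imaj7 is built on scale degree 1, which is Bb in both Bb minor and its parallel. Building the major-seventh chord from the parallel major on Bb: Bb–D–F–A.

Bb-D-F-A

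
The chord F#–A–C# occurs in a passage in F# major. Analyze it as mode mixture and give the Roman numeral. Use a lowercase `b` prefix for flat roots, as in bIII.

i

F# is scale degree 1 in F# major. F#–A–C# is a minor chord — the form found in F# minor, not the diatonic I (F#). Borrowed into F# major it is written i.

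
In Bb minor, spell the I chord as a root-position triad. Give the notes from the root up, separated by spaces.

The root, Bb, is scale degree 1 — the same note in Bb minor and Bb major; only the chord quality changes. Stacking thirds in Bb major on Bb gives Bb–D–F.

Bb D F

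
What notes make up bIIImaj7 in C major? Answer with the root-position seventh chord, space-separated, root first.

Scale degree 3 in C major is E. bIIImaj7 uses the lowered form, Eb, taken from C minor. Stacking thirds in C minor on Eb gives Eb–G–Bb–D.

Eb G Bb D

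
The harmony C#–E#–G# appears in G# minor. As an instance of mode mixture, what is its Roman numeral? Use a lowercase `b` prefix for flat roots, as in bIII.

IV

C# is scale degree 4 in G# minor. Diatonically G# minor has C#m (iv) on that degree; C#–E#–G# is instead the major chord native to G# major, so it takes the label IV.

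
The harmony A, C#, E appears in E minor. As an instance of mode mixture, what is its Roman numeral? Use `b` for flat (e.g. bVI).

A is scale degree 4 in E minor. Diatonically E minor has Am (iv) on that degree; A–C#–E is instead the major chord native to E major, so it takes the label IV.

IV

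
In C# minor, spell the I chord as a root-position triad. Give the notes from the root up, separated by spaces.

C# E# G#

I is built on scale degree 1, which is C# in both C# minor and its parallel. In C# major the chord on C# is C#–E#–G#.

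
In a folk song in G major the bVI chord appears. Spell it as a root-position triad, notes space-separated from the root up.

Eb G Bb

Scale degree 6 in G major is E. bVI uses the lowered form, Eb, taken from G minor. Building the major chord from the parallel minor on Eb: Eb–G–Bb.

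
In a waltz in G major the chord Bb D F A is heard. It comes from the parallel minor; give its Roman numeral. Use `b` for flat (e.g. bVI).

bIIImaj7

The root Bb is the lowered 3rd scale degree — diatonically G major has B there. The diatonic chord on degree 3 would be Bm (iii), but Bb–D–F–A is the major-seventh chord from G minor. As a borrowed chord it is labeled bIIImaj7.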